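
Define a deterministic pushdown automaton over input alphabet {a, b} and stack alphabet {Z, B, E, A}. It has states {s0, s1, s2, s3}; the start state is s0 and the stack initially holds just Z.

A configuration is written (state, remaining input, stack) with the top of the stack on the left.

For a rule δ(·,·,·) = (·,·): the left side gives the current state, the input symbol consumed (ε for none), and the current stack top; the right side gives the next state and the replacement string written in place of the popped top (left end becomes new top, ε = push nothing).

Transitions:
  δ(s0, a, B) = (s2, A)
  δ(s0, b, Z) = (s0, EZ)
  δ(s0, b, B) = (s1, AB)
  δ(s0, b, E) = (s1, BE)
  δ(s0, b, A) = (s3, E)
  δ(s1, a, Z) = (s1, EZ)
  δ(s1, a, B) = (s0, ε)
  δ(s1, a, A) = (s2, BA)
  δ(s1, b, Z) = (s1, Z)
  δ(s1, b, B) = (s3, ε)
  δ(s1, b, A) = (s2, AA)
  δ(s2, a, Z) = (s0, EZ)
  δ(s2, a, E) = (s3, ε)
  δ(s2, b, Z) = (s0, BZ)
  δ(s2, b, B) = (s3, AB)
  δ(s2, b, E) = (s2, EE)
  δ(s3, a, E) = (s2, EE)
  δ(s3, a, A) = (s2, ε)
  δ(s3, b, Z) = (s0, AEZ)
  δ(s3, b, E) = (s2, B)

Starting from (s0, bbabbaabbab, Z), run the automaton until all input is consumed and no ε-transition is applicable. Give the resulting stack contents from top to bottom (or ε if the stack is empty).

(s0, bbabbaabbab, Z)
  read b, top Z: go to s0, push EZ → (s0, babbaabbab, EZ)
  read b, top E: go to s1, push BE → (s1, abbaabbab, BEZ)
  read a, top B: go to s0, push ε → (s0, bbaabbab, EZ)
  read b, top E: go to s1, push BE → (s1, baabbab, BEZ)
  read b, top B: go to s3, push ε → (s3, aabbab, EZ)
  read a, top E: go to s2, push EE → (s2, abbab, EEZ)
  read a, top E: go to s3, push ε → (s3, bbab, EZ)
  read b, top E: go to s2, push B → (s2, bab, BZ)
  read b, top B: go to s3, push AB → (s3, ab, ABZ)
  read a, top A: go to s2, push ε → (s2, b, BZ)
  read b, top B: go to s3, push AB → (s3, ε, ABZ)
All input consumed in state s3 with stack ABZ.

ABZ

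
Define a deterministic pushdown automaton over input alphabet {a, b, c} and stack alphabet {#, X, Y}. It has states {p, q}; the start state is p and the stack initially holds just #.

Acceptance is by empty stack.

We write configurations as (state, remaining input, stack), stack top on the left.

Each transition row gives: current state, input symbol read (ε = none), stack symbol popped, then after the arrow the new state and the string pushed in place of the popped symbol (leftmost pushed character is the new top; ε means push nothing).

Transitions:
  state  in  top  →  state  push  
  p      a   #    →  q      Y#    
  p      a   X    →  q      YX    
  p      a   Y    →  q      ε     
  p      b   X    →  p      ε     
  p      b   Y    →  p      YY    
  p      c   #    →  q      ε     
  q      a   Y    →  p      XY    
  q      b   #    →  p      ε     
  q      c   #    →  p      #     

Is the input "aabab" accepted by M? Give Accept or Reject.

Accept

(p, aabab, #) ⊢ (q, abab, Y#) ⊢ (p, bab, XY#) ⊢ (p, ab, Y#) ⊢ (q, b, #) ⊢ (p, ε, ε)
All input consumed and the stack is empty.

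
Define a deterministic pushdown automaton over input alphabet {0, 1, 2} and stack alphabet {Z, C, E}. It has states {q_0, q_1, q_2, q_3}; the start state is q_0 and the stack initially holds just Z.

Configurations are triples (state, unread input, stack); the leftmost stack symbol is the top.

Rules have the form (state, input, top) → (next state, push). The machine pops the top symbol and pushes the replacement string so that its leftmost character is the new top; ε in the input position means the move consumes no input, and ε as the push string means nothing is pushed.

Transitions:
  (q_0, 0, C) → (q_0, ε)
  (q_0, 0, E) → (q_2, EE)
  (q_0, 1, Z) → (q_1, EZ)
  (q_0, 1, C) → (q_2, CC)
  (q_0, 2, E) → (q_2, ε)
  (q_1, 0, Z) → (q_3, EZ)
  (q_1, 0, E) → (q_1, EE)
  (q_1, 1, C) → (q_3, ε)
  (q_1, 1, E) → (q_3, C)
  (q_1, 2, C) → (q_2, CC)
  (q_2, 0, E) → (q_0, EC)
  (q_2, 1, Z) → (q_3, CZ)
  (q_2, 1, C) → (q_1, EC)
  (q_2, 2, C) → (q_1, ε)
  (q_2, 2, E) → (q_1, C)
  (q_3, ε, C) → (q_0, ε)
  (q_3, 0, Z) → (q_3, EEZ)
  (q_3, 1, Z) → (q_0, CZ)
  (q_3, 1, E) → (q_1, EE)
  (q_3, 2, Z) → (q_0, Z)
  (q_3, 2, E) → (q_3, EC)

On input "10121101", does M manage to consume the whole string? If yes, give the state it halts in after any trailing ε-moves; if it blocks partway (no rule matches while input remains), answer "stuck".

(q_0, 10121101, Z)
  read 1, top Z: go to q_1, push EZ → (q_1, 0121101, EZ)
  read 0, top E: go to q_1, push EE → (q_1, 121101, EEZ)
  read 1, top E: go to q_3, push C → (q_3, 21101, CEZ)
  ε-move, top C: go to q_0, push ε → (q_0, 21101, EZ)
  read 2, top E: go to q_2, push ε → (q_2, 1101, Z)
  read 1, top Z: go to q_3, push CZ → (q_3, 101, CZ)
  ε-move, top C: go to q_0, push ε → (q_0, 101, Z)
  read 1, top Z: go to q_1, push EZ → (q_1, 01, EZ)
  read 0, top E: go to q_1, push EE → (q_1, 1, EEZ)
  read 1, top E: go to q_3, push C → (q_3, ε, CEZ)
  ε-move, top C: go to q_0, push ε → (q_0, ε, EZ)
All input consumed; M is in state q_0.

q_0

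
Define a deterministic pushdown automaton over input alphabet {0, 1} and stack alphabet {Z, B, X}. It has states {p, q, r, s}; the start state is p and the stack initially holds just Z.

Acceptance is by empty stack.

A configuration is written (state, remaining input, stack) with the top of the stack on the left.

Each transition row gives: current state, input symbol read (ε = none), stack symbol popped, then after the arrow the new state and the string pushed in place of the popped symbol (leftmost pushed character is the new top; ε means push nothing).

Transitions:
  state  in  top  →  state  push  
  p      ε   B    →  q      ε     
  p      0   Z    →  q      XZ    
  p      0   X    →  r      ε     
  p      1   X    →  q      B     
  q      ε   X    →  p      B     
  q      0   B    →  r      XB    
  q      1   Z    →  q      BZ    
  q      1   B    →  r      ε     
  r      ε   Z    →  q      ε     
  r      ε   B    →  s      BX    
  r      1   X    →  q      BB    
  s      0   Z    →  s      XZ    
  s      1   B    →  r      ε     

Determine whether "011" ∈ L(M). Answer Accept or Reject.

(p, 011, Z)
  read 0, top Z: go to q, push XZ → (q, 11, XZ)
  ε-move, top X: go to p, push B → (p, 11, BZ)
  ε-move, top B: go to q, push ε → (q, 11, Z)
  read 1, top Z: go to q, push BZ → (q, 1, BZ)
  read 1, top B: go to r, push ε → (r, ε, Z)
  ε-move, top Z: go to q, push ε → (q, ε, ε)
All input consumed and the stack is empty.

Accept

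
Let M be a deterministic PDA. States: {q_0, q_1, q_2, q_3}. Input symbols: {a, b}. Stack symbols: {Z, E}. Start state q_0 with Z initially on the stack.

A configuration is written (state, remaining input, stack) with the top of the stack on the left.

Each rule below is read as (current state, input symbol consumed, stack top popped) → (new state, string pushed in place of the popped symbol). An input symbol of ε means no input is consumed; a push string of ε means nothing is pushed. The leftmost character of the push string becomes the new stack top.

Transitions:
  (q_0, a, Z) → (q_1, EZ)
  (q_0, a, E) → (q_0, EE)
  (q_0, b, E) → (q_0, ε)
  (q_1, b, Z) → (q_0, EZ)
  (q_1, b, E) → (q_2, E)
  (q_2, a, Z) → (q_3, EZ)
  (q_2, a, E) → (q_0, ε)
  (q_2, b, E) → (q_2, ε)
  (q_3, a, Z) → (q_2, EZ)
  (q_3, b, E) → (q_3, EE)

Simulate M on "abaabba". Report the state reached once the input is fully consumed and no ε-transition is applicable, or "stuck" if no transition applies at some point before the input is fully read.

(q_0, abaabba, Z)
  read a, top Z: go to q_1, push EZ → (q_1, baabba, EZ)
  read b, top E: go to q_2, push E → (q_2, aabba, EZ)
  read a, top E: go to q_0, push ε → (q_0, abba, Z)
  read a, top Z: go to q_1, push EZ → (q_1, bba, EZ)
  read b, top E: go to q_2, push E → (q_2, ba, EZ)
  read b, top E: go to q_2, push ε → (q_2, a, Z)
  read a, top Z: go to q_3, push EZ → (q_3, ε, EZ)
All input consumed; M is in state q_3.

q_3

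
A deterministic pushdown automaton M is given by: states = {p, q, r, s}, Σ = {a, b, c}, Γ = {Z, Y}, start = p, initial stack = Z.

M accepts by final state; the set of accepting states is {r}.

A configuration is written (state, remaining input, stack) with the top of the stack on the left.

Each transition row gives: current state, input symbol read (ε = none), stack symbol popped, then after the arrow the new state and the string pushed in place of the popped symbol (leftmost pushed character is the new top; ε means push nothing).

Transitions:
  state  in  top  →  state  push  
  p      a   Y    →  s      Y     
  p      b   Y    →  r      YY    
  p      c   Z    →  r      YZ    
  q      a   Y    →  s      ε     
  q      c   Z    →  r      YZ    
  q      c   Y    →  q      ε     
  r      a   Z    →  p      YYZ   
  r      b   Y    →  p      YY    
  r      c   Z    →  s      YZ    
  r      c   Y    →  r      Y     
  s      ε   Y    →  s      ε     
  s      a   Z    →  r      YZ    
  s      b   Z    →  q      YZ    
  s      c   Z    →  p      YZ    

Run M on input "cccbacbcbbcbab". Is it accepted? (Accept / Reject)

Reject

(p, cccbacbcbbcbab, Z)
  read c, top Z: go to r, push YZ → (r, ccbacbcbbcbab, YZ)
  read c, top Y: go to r, push Y → (r, cbacbcbbcbab, YZ)
  read c, top Y: go to r, push Y → (r, bacbcbbcbab, YZ)
  read b, top Y: go to p, push YY → (p, acbcbbcbab, YYZ)
  read a, top Y: go to s, push Y → (s, cbcbbcbab, YYZ)
  ε-move, top Y: go to s, push ε → (s, cbcbbcbab, YZ)
  ε-move, top Y: go to s, push ε → (s, cbcbbcbab, Z)
  read c, top Z: go to p, push YZ → (p, bcbbcbab, YZ)
  read b, top Y: go to r, push YY → (r, cbbcbab, YYZ)
  read c, top Y: go to r, push Y → (r, bbcbab, YYZ)
  read b, top Y: go to p, push YY → (p, bcbab, YYYZ)
  read b, top Y: go to r, push YY → (r, cbab, YYYYZ)
  read c, top Y: go to r, push Y → (r, bab, YYYYZ)
  read b, top Y: go to p, push YY → (p, ab, YYYYYZ)
  read a, top Y: go to s, push Y → (s, b, YYYYYZ)
  ε-move, top Y: go to s, push ε → (s, b, YYYYZ)
  ε-move, top Y: go to s, push ε → (s, b, YYYZ)
  ε-move, top Y: go to s, push ε → (s, b, YYZ)
  ε-move, top Y: go to s, push ε → (s, b, YZ)
  ε-move, top Y: go to s, push ε → (s, b, Z)
  read b, top Z: go to q, push YZ → (q, ε, YZ)
All input consumed; state q ∉ F and no further ε-move applies.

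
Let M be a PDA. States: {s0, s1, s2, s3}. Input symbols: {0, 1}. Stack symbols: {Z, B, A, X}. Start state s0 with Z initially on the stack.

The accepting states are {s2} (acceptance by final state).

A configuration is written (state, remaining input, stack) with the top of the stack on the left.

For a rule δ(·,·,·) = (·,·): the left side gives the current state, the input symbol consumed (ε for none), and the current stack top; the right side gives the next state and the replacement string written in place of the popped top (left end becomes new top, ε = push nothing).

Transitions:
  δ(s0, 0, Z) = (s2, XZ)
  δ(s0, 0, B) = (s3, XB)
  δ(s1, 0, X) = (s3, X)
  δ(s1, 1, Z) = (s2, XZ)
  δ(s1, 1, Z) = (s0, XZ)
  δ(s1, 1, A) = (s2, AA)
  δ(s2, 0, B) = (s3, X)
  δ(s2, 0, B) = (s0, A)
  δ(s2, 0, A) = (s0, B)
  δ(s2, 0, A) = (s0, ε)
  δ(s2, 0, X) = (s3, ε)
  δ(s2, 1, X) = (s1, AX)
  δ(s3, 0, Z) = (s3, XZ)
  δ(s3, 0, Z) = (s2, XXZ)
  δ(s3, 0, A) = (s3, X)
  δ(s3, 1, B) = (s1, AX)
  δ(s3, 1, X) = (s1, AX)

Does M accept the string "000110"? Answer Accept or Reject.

Reject

No computation consumes all input and reaches a final state.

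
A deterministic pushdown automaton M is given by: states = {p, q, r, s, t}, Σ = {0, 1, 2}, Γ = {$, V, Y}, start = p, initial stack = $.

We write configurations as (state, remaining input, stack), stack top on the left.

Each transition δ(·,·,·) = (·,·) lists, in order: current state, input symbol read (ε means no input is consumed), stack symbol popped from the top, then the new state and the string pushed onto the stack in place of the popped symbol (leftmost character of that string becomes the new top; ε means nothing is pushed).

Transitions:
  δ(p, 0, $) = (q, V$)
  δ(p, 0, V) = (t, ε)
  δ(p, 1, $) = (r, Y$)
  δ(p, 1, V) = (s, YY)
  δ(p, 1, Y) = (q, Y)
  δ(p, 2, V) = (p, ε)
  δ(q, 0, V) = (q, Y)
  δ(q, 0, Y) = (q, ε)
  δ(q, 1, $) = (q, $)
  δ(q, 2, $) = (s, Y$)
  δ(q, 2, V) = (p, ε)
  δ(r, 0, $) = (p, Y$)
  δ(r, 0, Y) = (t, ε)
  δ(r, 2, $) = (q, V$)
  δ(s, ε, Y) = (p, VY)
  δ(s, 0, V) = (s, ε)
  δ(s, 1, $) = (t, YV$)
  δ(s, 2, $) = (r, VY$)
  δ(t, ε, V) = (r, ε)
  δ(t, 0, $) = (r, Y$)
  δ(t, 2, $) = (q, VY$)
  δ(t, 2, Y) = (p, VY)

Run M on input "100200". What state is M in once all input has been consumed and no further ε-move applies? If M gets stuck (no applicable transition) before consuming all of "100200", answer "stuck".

(p, 100200, $) ⊢ (r, 00200, Y$) ⊢ (t, 0200, $) ⊢ (r, 200, Y$)
No transition for (r, 2, top Y); M blocks with input 200 remaining.

stuck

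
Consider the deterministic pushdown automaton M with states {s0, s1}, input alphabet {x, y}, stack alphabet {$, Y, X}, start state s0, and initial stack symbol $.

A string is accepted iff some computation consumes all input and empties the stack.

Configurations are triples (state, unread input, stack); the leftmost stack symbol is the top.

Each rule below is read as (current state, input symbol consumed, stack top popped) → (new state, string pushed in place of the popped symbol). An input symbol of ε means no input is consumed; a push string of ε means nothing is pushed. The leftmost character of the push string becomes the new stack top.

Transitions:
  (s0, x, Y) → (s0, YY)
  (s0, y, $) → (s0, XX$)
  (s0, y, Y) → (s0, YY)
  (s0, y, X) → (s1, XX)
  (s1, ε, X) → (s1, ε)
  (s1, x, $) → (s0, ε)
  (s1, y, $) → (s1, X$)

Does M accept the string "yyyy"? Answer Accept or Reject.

(s0, yyyy, $)
  read y, top $: go to s0, push XX$ → (s0, yyy, XX$)
  read y, top X: go to s1, push XX → (s1, yy, XXX$)
  ε-move, top X: go to s1, push ε → (s1, yy, XX$)
  ε-move, top X: go to s1, push ε → (s1, yy, X$)
  ε-move, top X: go to s1, push ε → (s1, yy, $)
  read y, top $: go to s1, push X$ → (s1, y, X$)
  ε-move, top X: go to s1, push ε → (s1, y, $)
  read y, top $: go to s1, push X$ → (s1, ε, X$)
  ε-move, top X: go to s1, push ε → (s1, ε, $)
All input consumed; stack is $, not empty, and no further ε-move applies.

Reject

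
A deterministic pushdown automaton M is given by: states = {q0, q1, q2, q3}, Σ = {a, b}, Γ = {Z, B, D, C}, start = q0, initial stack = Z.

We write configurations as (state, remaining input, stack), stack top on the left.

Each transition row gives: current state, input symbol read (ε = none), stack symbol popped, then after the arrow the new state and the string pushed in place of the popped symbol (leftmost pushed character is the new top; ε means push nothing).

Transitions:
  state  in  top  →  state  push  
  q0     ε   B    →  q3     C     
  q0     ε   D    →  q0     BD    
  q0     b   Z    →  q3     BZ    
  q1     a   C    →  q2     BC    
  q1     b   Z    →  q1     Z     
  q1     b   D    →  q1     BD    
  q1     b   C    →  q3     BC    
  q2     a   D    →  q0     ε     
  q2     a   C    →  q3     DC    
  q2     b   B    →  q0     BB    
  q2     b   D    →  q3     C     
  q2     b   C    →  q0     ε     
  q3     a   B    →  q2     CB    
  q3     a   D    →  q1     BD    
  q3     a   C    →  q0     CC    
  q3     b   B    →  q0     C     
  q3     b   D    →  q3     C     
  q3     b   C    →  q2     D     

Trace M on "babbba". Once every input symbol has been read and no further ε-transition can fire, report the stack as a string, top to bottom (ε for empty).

(q0, babbba, Z)
  read b, top Z: go to q3, push BZ → (q3, abbba, BZ)
  read a, top B: go to q2, push CB → (q2, bbba, CBZ)
  read b, top C: go to q0, push ε → (q0, bba, BZ)
  ε-move, top B: go to q3, push C → (q3, bba, CZ)
  read b, top C: go to q2, push D → (q2, ba, DZ)
  read b, top D: go to q3, push C → (q3, a, CZ)
  read a, top C: go to q0, push CC → (q0, ε, CCZ)
All input consumed in state q0 with stack CCZ.

CCZ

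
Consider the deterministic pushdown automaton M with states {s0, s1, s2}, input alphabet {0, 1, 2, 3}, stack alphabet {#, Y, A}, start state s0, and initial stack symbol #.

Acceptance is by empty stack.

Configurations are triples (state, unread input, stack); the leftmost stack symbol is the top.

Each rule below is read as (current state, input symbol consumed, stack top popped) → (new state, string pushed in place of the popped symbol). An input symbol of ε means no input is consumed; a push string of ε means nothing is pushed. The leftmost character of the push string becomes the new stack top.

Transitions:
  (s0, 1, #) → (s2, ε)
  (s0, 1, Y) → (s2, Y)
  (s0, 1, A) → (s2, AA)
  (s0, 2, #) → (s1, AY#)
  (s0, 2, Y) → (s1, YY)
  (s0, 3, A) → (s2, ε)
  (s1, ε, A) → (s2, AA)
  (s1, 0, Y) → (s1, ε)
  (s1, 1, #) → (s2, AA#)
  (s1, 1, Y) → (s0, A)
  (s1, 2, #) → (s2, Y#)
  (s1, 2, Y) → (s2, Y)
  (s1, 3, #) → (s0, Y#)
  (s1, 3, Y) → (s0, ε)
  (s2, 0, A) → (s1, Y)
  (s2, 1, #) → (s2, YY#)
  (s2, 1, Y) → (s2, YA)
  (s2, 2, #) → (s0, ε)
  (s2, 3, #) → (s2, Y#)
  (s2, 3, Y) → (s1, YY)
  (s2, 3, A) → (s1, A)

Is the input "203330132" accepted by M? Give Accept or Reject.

(s0, 203330132, #)
  read 2, top #: go to s1, push AY# → (s1, 03330132, AY#)
  ε-move, top A: go to s2, push AA → (s2, 03330132, AAY#)
  read 0, top A: go to s1, push Y → (s1, 3330132, YAY#)
  read 3, top Y: go to s0, push ε → (s0, 330132, AY#)
  read 3, top A: go to s2, push ε → (s2, 30132, Y#)
  read 3, top Y: go to s1, push YY → (s1, 0132, YY#)
  read 0, top Y: go to s1, push ε → (s1, 132, Y#)
  read 1, top Y: go to s0, push A → (s0, 32, A#)
  read 3, top A: go to s2, push ε → (s2, 2, #)
  read 2, top #: go to s0, push ε → (s0, ε, ε)
All input consumed and the stack is empty.

Accept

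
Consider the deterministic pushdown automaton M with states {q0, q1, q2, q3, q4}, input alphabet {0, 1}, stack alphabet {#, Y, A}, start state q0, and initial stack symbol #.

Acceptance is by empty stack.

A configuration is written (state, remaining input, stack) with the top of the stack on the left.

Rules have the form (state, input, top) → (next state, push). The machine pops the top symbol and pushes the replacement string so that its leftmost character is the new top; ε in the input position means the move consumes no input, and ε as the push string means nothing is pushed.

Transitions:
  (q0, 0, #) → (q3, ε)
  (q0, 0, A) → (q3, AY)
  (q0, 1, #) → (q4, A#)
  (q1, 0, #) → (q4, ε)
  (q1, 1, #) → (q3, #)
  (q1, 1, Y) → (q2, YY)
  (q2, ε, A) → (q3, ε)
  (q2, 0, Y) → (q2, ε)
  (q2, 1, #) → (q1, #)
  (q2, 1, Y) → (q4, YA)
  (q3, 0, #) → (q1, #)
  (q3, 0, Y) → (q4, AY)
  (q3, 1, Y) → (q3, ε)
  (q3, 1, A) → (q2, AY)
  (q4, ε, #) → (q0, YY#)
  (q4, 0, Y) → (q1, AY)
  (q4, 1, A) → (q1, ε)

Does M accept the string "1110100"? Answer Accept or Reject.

Accept

(q0, 1110100, #) ⊢ (q4, 110100, A#) ⊢ (q1, 10100, #) ⊢ (q3, 0100, #) ⊢ (q1, 100, #) ⊢ (q3, 00, #) ⊢ (q1, 0, #) ⊢ (q4, ε, ε)
All input consumed and the stack is empty.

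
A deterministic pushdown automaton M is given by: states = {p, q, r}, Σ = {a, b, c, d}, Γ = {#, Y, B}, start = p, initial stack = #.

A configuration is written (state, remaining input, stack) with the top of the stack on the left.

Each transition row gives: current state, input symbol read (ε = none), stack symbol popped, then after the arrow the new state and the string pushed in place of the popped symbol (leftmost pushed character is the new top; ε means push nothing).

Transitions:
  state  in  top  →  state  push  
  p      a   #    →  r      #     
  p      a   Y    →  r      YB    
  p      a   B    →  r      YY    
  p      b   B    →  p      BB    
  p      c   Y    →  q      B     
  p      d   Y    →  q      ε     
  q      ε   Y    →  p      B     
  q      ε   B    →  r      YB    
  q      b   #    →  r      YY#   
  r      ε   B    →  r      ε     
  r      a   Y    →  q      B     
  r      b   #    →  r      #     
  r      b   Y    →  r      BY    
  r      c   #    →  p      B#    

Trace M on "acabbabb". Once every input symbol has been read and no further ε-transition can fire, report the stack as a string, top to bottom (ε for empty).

(p, acabbabb, #)
  read a, top #: go to r, push # → (r, cabbabb, #)
  read c, top #: go to p, push B# → (p, abbabb, B#)
  read a, top B: go to r, push YY → (r, bbabb, YY#)
  read b, top Y: go to r, push BY → (r, babb, BYY#)
  ε-move, top B: go to r, push ε → (r, babb, YY#)
  read b, top Y: go to r, push BY → (r, abb, BYY#)
  ε-move, top B: go to r, push ε → (r, abb, YY#)
  read a, top Y: go to q, push B → (q, bb, BY#)
  ε-move, top B: go to r, push YB → (r, bb, YBY#)
  read b, top Y: go to r, push BY → (r, b, BYBY#)
  ε-move, top B: go to r, push ε → (r, b, YBY#)
  read b, top Y: go to r, push BY → (r, ε, BYBY#)
  ε-move, top B: go to r, push ε → (r, ε, YBY#)
All input consumed in state r with stack YBY#.

YBY#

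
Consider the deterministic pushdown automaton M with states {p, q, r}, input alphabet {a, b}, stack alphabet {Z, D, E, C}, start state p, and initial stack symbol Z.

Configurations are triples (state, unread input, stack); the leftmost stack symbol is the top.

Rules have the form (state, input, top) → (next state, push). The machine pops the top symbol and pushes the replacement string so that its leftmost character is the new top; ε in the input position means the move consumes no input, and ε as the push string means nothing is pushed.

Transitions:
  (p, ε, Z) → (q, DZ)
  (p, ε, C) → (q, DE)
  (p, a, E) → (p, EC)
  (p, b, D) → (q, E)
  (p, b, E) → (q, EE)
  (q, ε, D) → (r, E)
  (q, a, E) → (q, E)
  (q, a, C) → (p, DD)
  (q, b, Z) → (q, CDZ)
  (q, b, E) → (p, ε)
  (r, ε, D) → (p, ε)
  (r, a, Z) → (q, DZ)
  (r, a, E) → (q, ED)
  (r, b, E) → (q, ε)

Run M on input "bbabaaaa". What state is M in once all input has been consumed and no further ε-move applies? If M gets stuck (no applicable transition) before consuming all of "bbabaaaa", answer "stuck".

q

(p, bbabaaaa, Z)
  ε-move, top Z: go to q, push DZ → (q, bbabaaaa, DZ)
  ε-move, top D: go to r, push E → (r, bbabaaaa, EZ)
  read b, top E: go to q, push ε → (q, babaaaa, Z)
  read b, top Z: go to q, push CDZ → (q, abaaaa, CDZ)
  read a, top C: go to p, push DD → (p, baaaa, DDDZ)
  read b, top D: go to q, push E → (q, aaaa, EDDZ)
  read a, top E: go to q, push E → (q, aaa, EDDZ)
  read a, top E: go to q, push E → (q, aa, EDDZ)
  read a, top E: go to q, push E → (q, a, EDDZ)
  read a, top E: go to q, push E → (q, ε, EDDZ)
All input consumed; M is in state q.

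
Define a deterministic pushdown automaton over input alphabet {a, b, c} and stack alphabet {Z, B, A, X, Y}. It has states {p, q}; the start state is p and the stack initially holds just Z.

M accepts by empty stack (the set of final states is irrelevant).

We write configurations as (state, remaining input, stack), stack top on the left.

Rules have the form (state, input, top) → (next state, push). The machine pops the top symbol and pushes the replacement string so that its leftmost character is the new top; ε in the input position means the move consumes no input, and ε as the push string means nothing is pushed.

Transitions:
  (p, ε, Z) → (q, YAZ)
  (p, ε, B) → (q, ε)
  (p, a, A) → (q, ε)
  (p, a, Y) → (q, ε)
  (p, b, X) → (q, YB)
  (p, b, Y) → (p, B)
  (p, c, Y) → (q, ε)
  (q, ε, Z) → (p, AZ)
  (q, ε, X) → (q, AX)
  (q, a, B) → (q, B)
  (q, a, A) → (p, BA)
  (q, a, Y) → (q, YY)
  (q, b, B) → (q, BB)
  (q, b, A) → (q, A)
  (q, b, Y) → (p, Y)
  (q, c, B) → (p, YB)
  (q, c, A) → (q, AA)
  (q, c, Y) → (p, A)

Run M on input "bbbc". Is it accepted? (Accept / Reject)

Reject

(p, bbbc, Z)
  ε-move, top Z: go to q, push YAZ → (q, bbbc, YAZ)
  read b, top Y: go to p, push Y → (p, bbc, YAZ)
  read b, top Y: go to p, push B → (p, bc, BAZ)
  ε-move, top B: go to q, push ε → (q, bc, AZ)
  read b, top A: go to q, push A → (q, c, AZ)
  read c, top A: go to q, push AA → (q, ε, AAZ)
All input consumed; stack is AAZ, not empty, and no further ε-move applies.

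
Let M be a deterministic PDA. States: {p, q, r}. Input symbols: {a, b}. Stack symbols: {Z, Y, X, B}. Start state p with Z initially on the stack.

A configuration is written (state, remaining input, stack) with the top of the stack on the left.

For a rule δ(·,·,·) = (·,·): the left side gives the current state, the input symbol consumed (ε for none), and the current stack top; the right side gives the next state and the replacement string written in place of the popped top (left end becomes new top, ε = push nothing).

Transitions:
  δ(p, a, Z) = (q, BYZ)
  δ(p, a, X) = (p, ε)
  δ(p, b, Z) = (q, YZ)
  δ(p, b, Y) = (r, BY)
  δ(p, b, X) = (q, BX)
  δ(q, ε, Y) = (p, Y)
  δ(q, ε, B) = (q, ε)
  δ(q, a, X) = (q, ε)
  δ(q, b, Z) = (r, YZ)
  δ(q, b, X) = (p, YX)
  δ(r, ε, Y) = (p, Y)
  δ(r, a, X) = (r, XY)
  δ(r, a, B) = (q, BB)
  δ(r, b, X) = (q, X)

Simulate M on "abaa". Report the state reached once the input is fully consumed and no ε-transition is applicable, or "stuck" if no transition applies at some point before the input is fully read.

stuck

(p, abaa, Z) ⊢ (q, baa, BYZ) ⊢ (q, baa, YZ) ⊢ (p, baa, YZ) ⊢ (r, aa, BYZ) ⊢ (q, a, BBYZ) ⊢ (q, a, BYZ) ⊢ (q, a, YZ) ⊢ (p, a, YZ)
No transition for (p, a, top Y); M blocks with input a remaining.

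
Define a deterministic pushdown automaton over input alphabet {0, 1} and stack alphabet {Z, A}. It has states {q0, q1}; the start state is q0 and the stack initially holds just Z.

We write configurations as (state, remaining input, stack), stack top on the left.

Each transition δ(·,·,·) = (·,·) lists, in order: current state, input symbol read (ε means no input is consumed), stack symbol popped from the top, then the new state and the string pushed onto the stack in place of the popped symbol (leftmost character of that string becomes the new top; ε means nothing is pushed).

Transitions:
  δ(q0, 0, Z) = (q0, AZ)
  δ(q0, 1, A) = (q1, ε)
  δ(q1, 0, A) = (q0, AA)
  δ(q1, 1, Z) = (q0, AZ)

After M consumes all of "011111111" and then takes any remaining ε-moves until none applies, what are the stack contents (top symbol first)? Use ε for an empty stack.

AZ

(q0, 011111111, Z)
  read 0, top Z: go to q0, push AZ → (q0, 11111111, AZ)
  read 1, top A: go to q1, push ε → (q1, 1111111, Z)
  read 1, top Z: go to q0, push AZ → (q0, 111111, AZ)
  read 1, top A: go to q1, push ε → (q1, 11111, Z)
  read 1, top Z: go to q0, push AZ → (q0, 1111, AZ)
  read 1, top A: go to q1, push ε → (q1, 111, Z)
  read 1, top Z: go to q0, push AZ → (q0, 11, AZ)
  read 1, top A: go to q1, push ε → (q1, 1, Z)
  read 1, top Z: go to q0, push AZ → (q0, ε, AZ)
All input consumed in state q0 with stack AZ.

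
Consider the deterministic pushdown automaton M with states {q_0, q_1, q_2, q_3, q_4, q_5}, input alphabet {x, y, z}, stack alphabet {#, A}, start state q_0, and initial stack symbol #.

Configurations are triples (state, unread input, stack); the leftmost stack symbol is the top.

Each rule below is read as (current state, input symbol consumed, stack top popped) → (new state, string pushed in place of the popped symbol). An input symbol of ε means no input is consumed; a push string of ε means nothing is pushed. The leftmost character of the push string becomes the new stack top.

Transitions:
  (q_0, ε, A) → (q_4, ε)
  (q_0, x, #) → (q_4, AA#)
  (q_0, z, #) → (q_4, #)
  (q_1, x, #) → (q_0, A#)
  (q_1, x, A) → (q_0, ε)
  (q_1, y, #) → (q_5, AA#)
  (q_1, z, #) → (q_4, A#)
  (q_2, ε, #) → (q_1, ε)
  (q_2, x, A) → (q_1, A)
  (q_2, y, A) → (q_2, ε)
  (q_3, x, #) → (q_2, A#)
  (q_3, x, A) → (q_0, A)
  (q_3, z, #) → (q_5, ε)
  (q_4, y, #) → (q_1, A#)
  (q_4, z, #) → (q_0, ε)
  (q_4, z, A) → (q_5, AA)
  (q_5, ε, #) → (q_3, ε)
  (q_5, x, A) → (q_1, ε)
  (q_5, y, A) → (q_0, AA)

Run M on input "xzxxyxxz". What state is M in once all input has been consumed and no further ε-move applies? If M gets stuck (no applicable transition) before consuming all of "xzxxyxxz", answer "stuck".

(q_0, xzxxyxxz, #)
  read x, top #: go to q_4, push AA# → (q_4, zxxyxxz, AA#)
  read z, top A: go to q_5, push AA → (q_5, xxyxxz, AAA#)
  read x, top A: go to q_1, push ε → (q_1, xyxxz, AA#)
  read x, top A: go to q_0, push ε → (q_0, yxxz, A#)
  ε-move, top A: go to q_4, push ε → (q_4, yxxz, #)
  read y, top #: go to q_1, push A# → (q_1, xxz, A#)
  read x, top A: go to q_0, push ε → (q_0, xz, #)
  read x, top #: go to q_4, push AA# → (q_4, z, AA#)
  read z, top A: go to q_5, push AA → (q_5, ε, AAA#)
All input consumed; M is in state q_5.

q_5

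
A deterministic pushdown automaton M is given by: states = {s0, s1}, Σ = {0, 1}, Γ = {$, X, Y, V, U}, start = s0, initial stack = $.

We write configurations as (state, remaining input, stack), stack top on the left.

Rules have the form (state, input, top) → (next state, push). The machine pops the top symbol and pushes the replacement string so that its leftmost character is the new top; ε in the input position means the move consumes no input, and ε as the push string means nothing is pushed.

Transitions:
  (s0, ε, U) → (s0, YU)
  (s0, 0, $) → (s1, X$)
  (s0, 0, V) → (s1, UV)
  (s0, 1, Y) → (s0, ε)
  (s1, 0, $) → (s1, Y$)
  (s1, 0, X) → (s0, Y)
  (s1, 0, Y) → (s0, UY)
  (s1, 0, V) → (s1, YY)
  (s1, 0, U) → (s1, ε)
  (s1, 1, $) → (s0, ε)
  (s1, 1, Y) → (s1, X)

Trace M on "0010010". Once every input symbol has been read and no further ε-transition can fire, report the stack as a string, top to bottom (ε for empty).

X$

(s0, 0010010, $)
  read 0, top $: go to s1, push X$ → (s1, 010010, X$)
  read 0, top X: go to s0, push Y → (s0, 10010, Y$)
  read 1, top Y: go to s0, push ε → (s0, 0010, $)
  read 0, top $: go to s1, push X$ → (s1, 010, X$)
  read 0, top X: go to s0, push Y → (s0, 10, Y$)
  read 1, top Y: go to s0, push ε → (s0, 0, $)
  read 0, top $: go to s1, push X$ → (s1, ε, X$)
All input consumed in state s1 with stack X$.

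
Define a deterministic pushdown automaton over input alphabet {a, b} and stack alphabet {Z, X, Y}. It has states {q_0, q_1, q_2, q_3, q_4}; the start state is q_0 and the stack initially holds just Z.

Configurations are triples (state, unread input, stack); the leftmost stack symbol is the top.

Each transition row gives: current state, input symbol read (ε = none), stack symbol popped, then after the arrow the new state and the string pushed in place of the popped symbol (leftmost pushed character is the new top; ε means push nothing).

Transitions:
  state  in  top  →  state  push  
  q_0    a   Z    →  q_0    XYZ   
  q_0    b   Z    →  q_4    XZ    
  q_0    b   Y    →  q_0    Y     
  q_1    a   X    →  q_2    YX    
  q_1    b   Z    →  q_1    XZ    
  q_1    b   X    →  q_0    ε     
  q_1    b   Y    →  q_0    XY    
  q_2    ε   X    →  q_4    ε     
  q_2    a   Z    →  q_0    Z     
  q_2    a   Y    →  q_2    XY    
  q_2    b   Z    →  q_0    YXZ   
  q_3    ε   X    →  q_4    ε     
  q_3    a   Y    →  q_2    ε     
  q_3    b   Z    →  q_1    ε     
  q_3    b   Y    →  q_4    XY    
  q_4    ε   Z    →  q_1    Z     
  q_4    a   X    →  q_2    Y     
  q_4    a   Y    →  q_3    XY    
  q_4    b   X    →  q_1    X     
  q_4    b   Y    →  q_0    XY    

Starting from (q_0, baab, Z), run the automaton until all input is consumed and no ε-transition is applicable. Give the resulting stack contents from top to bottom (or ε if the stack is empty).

(q_0, baab, Z)
  read b, top Z: go to q_4, push XZ → (q_4, aab, XZ)
  read a, top X: go to q_2, push Y → (q_2, ab, YZ)
  read a, top Y: go to q_2, push XY → (q_2, b, XYZ)
  ε-move, top X: go to q_4, push ε → (q_4, b, YZ)
  read b, top Y: go to q_0, push XY → (q_0, ε, XYZ)
All input consumed in state q_0 with stack XYZ.

XYZ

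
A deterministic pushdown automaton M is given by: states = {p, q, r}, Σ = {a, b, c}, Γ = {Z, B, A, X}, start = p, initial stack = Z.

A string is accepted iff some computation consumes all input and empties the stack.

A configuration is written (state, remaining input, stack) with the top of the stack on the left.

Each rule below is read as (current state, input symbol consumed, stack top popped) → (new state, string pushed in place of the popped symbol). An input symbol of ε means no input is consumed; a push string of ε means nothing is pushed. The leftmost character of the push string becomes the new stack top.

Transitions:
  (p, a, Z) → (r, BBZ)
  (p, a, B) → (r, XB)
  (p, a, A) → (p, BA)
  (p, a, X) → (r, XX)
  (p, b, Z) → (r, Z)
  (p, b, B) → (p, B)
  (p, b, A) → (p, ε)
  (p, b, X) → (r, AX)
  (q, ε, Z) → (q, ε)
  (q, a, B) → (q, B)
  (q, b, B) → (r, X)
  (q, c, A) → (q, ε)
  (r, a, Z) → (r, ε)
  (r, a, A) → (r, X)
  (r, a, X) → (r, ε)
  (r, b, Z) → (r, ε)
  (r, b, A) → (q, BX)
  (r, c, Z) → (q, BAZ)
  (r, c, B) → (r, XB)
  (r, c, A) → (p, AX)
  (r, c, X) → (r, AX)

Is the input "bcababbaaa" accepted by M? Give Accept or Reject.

Accept

(p, bcababbaaa, Z)
  read b, top Z: go to r, push Z → (r, cababbaaa, Z)
  read c, top Z: go to q, push BAZ → (q, ababbaaa, BAZ)
  read a, top B: go to q, push B → (q, babbaaa, BAZ)
  read b, top B: go to r, push X → (r, abbaaa, XAZ)
  read a, top X: go to r, push ε → (r, bbaaa, AZ)
  read b, top A: go to q, push BX → (q, baaa, BXZ)
  read b, top B: go to r, push X → (r, aaa, XXZ)
  read a, top X: go to r, push ε → (r, aa, XZ)
  read a, top X: go to r, push ε → (r, a, Z)
  read a, top Z: go to r, push ε → (r, ε, ε)
All input consumed and the stack is empty.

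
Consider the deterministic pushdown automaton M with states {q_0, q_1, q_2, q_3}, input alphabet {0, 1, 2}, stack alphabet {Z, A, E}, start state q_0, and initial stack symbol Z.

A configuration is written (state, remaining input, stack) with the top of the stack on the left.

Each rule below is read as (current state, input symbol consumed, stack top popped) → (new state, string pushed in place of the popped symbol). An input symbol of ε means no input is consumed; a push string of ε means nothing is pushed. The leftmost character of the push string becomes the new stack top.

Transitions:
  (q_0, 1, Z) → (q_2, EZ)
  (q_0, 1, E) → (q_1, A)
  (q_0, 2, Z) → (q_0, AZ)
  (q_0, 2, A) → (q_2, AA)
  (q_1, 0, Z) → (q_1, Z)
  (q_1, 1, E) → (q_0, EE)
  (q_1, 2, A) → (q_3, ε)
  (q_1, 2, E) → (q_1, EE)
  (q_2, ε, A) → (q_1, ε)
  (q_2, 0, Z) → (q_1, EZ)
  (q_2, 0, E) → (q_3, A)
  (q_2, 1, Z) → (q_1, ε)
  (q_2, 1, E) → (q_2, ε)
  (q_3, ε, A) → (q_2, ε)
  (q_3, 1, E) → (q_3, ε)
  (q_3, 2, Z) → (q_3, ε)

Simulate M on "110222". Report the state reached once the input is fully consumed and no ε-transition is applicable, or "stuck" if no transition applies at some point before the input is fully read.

(q_0, 110222, Z) ⊢ (q_2, 10222, EZ) ⊢ (q_2, 0222, Z) ⊢ (q_1, 222, EZ) ⊢ (q_1, 22, EEZ) ⊢ (q_1, 2, EEEZ) ⊢ (q_1, ε, EEEEZ)
All input consumed; M is in state q_1.

q_1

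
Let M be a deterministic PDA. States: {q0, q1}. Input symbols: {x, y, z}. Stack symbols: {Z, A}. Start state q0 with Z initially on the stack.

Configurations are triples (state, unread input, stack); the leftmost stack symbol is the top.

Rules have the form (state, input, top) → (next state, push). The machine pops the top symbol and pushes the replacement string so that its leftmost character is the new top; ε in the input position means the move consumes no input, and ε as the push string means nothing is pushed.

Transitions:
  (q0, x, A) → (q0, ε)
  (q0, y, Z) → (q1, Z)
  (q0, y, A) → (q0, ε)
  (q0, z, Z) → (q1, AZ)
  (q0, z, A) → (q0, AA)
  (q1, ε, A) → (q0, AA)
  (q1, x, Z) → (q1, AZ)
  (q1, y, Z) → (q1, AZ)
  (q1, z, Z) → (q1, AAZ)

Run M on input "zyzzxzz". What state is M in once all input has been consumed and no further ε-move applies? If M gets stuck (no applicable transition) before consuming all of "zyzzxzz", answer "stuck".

(q0, zyzzxzz, Z) ⊢ (q1, yzzxzz, AZ) ⊢ (q0, yzzxzz, AAZ) ⊢ (q0, zzxzz, AZ) ⊢ (q0, zxzz, AAZ) ⊢ (q0, xzz, AAAZ) ⊢ (q0, zz, AAZ) ⊢ (q0, z, AAAZ) ⊢ (q0, ε, AAAAZ)
All input consumed; M is in state q0.

q0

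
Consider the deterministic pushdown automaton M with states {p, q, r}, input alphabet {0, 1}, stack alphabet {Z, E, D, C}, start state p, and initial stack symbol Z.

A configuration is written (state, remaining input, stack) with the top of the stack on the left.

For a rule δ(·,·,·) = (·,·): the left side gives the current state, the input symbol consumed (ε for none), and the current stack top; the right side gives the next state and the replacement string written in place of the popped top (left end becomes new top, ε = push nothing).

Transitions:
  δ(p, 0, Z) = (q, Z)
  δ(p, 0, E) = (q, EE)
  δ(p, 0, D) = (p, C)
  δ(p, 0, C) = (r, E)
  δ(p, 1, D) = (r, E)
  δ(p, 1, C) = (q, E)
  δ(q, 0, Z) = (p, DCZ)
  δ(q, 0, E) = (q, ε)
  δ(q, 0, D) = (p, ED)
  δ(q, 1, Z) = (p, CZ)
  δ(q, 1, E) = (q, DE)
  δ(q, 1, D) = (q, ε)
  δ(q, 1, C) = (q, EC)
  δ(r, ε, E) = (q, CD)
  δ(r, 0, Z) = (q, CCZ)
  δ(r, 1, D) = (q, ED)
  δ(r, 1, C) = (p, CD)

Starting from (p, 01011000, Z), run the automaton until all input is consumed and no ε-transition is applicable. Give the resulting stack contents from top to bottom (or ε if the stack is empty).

EDECDZ

(p, 01011000, Z)
  read 0, top Z: go to q, push Z → (q, 1011000, Z)
  read 1, top Z: go to p, push CZ → (p, 011000, CZ)
  read 0, top C: go to r, push E → (r, 11000, EZ)
  ε-move, top E: go to q, push CD → (q, 11000, CDZ)
  read 1, top C: go to q, push EC → (q, 1000, ECDZ)
  read 1, top E: go to q, push DE → (q, 000, DECDZ)
  read 0, top D: go to p, push ED → (p, 00, EDECDZ)
  read 0, top E: go to q, push EE → (q, 0, EEDECDZ)
  read 0, top E: go to q, push ε → (q, ε, EDECDZ)
All input consumed in state q with stack EDECDZ.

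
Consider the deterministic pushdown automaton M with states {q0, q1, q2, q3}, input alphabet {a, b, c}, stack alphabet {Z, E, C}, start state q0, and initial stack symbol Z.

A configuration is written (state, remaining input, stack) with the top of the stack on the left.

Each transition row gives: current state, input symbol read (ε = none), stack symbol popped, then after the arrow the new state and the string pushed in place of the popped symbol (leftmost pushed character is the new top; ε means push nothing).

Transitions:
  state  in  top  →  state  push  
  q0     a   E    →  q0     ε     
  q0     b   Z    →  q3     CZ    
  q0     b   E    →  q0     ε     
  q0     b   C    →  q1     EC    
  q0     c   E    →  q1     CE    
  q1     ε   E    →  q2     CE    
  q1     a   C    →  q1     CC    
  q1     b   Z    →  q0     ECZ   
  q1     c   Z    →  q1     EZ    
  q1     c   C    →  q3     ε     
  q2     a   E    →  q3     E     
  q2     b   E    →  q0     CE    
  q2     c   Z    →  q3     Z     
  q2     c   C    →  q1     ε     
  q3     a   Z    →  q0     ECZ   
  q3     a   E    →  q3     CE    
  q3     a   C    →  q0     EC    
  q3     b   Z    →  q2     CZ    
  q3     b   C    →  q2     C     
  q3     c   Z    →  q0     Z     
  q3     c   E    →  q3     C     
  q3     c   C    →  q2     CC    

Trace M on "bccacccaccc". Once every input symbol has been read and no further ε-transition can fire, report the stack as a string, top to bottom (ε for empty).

CZ

(q0, bccacccaccc, Z)
  read b, top Z: go to q3, push CZ → (q3, ccacccaccc, CZ)
  read c, top C: go to q2, push CC → (q2, cacccaccc, CCZ)
  read c, top C: go to q1, push ε → (q1, acccaccc, CZ)
  read a, top C: go to q1, push CC → (q1, cccaccc, CCZ)
  read c, top C: go to q3, push ε → (q3, ccaccc, CZ)
  read c, top C: go to q2, push CC → (q2, caccc, CCZ)
  read c, top C: go to q1, push ε → (q1, accc, CZ)
  read a, top C: go to q1, push CC → (q1, ccc, CCZ)
  read c, top C: go to q3, push ε → (q3, cc, CZ)
  read c, top C: go to q2, push CC → (q2, c, CCZ)
  read c, top C: go to q1, push ε → (q1, ε, CZ)
All input consumed in state q1 with stack CZ.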